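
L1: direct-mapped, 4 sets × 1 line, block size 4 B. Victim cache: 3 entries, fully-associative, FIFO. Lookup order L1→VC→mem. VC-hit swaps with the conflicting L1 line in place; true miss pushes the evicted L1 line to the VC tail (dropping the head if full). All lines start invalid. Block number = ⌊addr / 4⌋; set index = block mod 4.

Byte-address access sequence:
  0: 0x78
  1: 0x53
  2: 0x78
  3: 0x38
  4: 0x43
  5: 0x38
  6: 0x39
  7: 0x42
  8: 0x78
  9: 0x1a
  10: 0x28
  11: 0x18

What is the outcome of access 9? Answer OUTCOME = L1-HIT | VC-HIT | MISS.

  [0] addr=0x78 blk=30 s=2: MISS | VC []
  [1] addr=0x53 blk=20 s=0: MISS | VC []
  [2] addr=0x78 blk=30 s=2: L1-HIT | VC []
  [3] addr=0x38 blk=14 s=2: MISS | VC [30]
  [4] addr=0x43 blk=16 s=0: MISS | VC [30, 20]
  [5] addr=0x38 blk=14 s=2: L1-HIT | VC [30, 20]
  [6] addr=0x39 blk=14 s=2: L1-HIT | VC [30, 20]
  [7] addr=0x42 blk=16 s=0: L1-HIT | VC [30, 20]
  [8] addr=0x78 blk=30 s=2: VC-HIT | VC [14, 20]
  [9] addr=0x1a blk=6 s=2: MISS | VC [14, 20, 30]
  [10] addr=0x28 blk=10 s=2: MISS | VC [20, 30, 6]
  [11] addr=0x18 blk=6 s=2: VC-HIT | VC [20, 30, 10]

OUTCOME = MISS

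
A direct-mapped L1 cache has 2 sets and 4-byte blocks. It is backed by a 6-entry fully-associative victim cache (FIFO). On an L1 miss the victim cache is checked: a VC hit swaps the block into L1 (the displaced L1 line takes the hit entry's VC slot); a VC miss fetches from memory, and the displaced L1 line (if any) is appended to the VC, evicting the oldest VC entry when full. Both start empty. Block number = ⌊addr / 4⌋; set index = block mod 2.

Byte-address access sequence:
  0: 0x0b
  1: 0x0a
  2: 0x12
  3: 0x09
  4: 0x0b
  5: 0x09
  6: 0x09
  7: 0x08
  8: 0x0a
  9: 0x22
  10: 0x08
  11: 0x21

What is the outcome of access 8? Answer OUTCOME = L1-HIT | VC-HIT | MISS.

  [0] addr=0xb blk=2 s=0: MISS | VC []
  [1] addr=0xa blk=2 s=0: L1-HIT | VC []
  [2] addr=0x12 blk=4 s=0: MISS | VC [2]
  [3] addr=0x9 blk=2 s=0: VC-HIT | VC [4]
  [4] addr=0xb blk=2 s=0: L1-HIT | VC [4]
  [5] addr=0x9 blk=2 s=0: L1-HIT | VC [4]
  [6] addr=0x9 blk=2 s=0: L1-HIT | VC [4]
  [7] addr=0x8 blk=2 s=0: L1-HIT | VC [4]
  [8] addr=0xa blk=2 s=0: L1-HIT | VC [4]
  [9] addr=0x22 blk=8 s=0: MISS | VC [4, 2]
  [10] addr=0x8 blk=2 s=0: VC-HIT | VC [4, 8]
  [11] addr=0x21 blk=8 s=0: VC-HIT | VC [4, 2]

OUTCOME = L1-HIT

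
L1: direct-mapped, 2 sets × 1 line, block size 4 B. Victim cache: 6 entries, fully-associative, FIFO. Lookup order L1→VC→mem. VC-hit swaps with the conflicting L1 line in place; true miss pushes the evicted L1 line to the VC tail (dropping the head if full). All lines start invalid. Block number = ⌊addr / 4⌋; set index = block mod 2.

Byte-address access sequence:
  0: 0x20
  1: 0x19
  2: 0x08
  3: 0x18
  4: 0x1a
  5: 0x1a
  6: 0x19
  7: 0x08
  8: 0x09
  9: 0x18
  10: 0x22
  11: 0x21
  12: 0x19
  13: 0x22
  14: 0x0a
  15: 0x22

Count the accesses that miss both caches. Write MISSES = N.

MISSES = 3

  [0] addr=0x20 blk=8 s=0: MISS | VC []
  [1] addr=0x19 blk=6 s=0: MISS | VC [8]
  [2] addr=0x8 blk=2 s=0: MISS | VC [8, 6]
  [3] addr=0x18 blk=6 s=0: VC-HIT | VC [8, 2]
  [4] addr=0x1a blk=6 s=0: L1-HIT | VC [8, 2]
  [5] addr=0x1a blk=6 s=0: L1-HIT | VC [8, 2]
  [6] addr=0x19 blk=6 s=0: L1-HIT | VC [8, 2]
  [7] addr=0x8 blk=2 s=0: VC-HIT | VC [8, 6]
  [8] addr=0x9 blk=2 s=0: L1-HIT | VC [8, 6]
  [9] addr=0x18 blk=6 s=0: VC-HIT | VC [8, 2]
  [10] addr=0x22 blk=8 s=0: VC-HIT | VC [6, 2]
  [11] addr=0x21 blk=8 s=0: L1-HIT | VC [6, 2]
  [12] addr=0x19 blk=6 s=0: VC-HIT | VC [8, 2]
  [13] addr=0x22 blk=8 s=0: VC-HIT | VC [6, 2]
  [14] addr=0xa blk=2 s=0: VC-HIT | VC [6, 8]
  [15] addr=0x22 blk=8 s=0: VC-HIT | VC [6, 2]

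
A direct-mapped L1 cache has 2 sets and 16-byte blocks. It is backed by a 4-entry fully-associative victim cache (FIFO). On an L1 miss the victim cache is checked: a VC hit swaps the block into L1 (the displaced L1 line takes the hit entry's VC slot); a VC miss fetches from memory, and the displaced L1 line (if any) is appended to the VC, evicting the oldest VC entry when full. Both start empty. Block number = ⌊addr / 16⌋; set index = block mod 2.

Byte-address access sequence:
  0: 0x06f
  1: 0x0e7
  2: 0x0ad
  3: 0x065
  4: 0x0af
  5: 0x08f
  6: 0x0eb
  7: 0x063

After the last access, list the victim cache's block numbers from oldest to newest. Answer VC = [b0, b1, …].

0: 0x6f (blk 6, set 0) → MISS  vc=[]
1: 0xe7 (blk 14, set 0) → MISS  vc=[6]
2: 0xad (blk 10, set 0) → MISS  vc=[6, 14]
3: 0x65 (blk 6, set 0) → VC-HIT  vc=[10, 14]
4: 0xaf (blk 10, set 0) → VC-HIT  vc=[6, 14]
5: 0x8f (blk 8, set 0) → MISS  vc=[6, 14, 10]
6: 0xeb (blk 14, set 0) → VC-HIT  vc=[6, 8, 10]
7: 0x63 (blk 6, set 0) → VC-HIT  vc=[14, 8, 10]

VC = [14, 8, 10]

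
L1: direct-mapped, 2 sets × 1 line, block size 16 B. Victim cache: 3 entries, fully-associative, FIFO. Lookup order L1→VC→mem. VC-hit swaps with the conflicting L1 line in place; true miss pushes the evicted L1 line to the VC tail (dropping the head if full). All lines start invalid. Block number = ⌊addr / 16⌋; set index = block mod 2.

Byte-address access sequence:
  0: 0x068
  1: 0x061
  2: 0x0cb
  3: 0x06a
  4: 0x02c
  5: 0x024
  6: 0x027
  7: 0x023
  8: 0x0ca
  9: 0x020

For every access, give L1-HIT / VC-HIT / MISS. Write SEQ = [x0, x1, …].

SEQ = [MISS, L1-HIT, MISS, VC-HIT, MISS, L1-HIT, L1-HIT, L1-HIT, VC-HIT, VC-HIT]

  [0] addr=0x68 blk=6 s=0: MISS | VC []
  [1] addr=0x61 blk=6 s=0: L1-HIT | VC []
  [2] addr=0xcb blk=12 s=0: MISS | VC [6]
  [3] addr=0x6a blk=6 s=0: VC-HIT | VC [12]
  [4] addr=0x2c blk=2 s=0: MISS | VC [12, 6]
  [5] addr=0x24 blk=2 s=0: L1-HIT | VC [12, 6]
  [6] addr=0x27 blk=2 s=0: L1-HIT | VC [12, 6]
  [7] addr=0x23 blk=2 s=0: L1-HIT | VC [12, 6]
  [8] addr=0xca blk=12 s=0: VC-HIT | VC [2, 6]
  [9] addr=0x20 blk=2 s=0: VC-HIT | VC [12, 6]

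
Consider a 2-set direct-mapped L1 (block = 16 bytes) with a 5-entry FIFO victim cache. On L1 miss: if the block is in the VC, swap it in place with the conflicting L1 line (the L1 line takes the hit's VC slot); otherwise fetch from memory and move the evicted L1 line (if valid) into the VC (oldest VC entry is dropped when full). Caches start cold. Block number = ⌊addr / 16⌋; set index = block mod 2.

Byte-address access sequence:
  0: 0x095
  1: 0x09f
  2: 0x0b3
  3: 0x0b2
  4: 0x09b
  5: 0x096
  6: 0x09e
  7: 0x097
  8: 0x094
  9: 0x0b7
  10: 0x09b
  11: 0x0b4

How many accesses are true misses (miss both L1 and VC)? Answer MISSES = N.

0: 0x95 (blk 9, set 1) → MISS  vc=[]
1: 0x9f (blk 9, set 1) → L1-HIT  vc=[]
2: 0xb3 (blk 11, set 1) → MISS  vc=[9]
3: 0xb2 (blk 11, set 1) → L1-HIT  vc=[9]
4: 0x9b (blk 9, set 1) → VC-HIT  vc=[11]
5: 0x96 (blk 9, set 1) → L1-HIT  vc=[11]
6: 0x9e (blk 9, set 1) → L1-HIT  vc=[11]
7: 0x97 (blk 9, set 1) → L1-HIT  vc=[11]
8: 0x94 (blk 9, set 1) → L1-HIT  vc=[11]
9: 0xb7 (blk 11, set 1) → VC-HIT  vc=[9]
10: 0x9b (blk 9, set 1) → VC-HIT  vc=[11]
11: 0xb4 (blk 11, set 1) → VC-HIT  vc=[9]

MISSES = 2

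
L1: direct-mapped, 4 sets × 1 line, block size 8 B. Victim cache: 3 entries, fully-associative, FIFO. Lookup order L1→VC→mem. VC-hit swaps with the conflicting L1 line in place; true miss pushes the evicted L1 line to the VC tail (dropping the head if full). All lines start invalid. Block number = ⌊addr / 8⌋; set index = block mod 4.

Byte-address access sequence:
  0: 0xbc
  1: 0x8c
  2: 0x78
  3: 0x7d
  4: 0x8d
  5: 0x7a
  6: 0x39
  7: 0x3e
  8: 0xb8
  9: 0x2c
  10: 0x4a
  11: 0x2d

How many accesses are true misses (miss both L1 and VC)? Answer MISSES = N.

#0 0xbc→b23/s3 MISS; vc=[]
#1 0x8c→b17/s1 MISS; vc=[]
#2 0x78→b15/s3 MISS; vc=[23]
#3 0x7d→b15/s3 L1-HIT; vc=[23]
#4 0x8d→b17/s1 L1-HIT; vc=[23]
#5 0x7a→b15/s3 L1-HIT; vc=[23]
#6 0x39→b7/s3 MISS; vc=[23,15]
#7 0x3e→b7/s3 L1-HIT; vc=[23,15]
#8 0xb8→b23/s3 VC-HIT; vc=[7,15]
#9 0x2c→b5/s1 MISS; vc=[7,15,17]
#10 0x4a→b9/s1 MISS; vc=[15,17,5]
#11 0x2d→b5/s1 VC-HIT; vc=[15,17,9]

MISSES = 6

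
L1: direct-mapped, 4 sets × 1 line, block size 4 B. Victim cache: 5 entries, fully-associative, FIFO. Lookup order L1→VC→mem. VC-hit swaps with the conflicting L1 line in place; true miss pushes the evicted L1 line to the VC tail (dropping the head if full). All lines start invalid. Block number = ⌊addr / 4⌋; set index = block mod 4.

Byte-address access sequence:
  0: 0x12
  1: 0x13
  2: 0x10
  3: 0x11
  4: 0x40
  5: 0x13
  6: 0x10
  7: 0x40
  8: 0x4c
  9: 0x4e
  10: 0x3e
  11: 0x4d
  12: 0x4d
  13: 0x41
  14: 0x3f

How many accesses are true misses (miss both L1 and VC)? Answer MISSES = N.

  [0] addr=0x12 blk=4 s=0: MISS | VC []
  [1] addr=0x13 blk=4 s=0: L1-HIT | VC []
  [2] addr=0x10 blk=4 s=0: L1-HIT | VC []
  [3] addr=0x11 blk=4 s=0: L1-HIT | VC []
  [4] addr=0x40 blk=16 s=0: MISS | VC [4]
  [5] addr=0x13 blk=4 s=0: VC-HIT | VC [16]
  [6] addr=0x10 blk=4 s=0: L1-HIT | VC [16]
  [7] addr=0x40 blk=16 s=0: VC-HIT | VC [4]
  [8] addr=0x4c blk=19 s=3: MISS | VC [4]
  [9] addr=0x4e blk=19 s=3: L1-HIT | VC [4]
  [10] addr=0x3e blk=15 s=3: MISS | VC [4, 19]
  [11] addr=0x4d blk=19 s=3: VC-HIT | VC [4, 15]
  [12] addr=0x4d blk=19 s=3: L1-HIT | VC [4, 15]
  [13] addr=0x41 blk=16 s=0: L1-HIT | VC [4, 15]
  [14] addr=0x3f blk=15 s=3: VC-HIT | VC [4, 19]

MISSES = 4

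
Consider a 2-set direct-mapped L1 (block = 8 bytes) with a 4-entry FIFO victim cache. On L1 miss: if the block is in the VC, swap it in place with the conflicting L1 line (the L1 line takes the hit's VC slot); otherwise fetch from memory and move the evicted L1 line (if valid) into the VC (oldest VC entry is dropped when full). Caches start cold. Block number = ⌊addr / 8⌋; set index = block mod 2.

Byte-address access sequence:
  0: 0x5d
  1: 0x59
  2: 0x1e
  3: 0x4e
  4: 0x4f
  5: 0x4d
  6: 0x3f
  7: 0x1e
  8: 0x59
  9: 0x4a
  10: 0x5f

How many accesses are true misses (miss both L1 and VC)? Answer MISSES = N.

MISSES = 4

  [0] addr=0x5d blk=11 s=1: MISS | VC []
  [1] addr=0x59 blk=11 s=1: L1-HIT | VC []
  [2] addr=0x1e blk=3 s=1: MISS | VC [11]
  [3] addr=0x4e blk=9 s=1: MISS | VC [11, 3]
  [4] addr=0x4f blk=9 s=1: L1-HIT | VC [11, 3]
  [5] addr=0x4d blk=9 s=1: L1-HIT | VC [11, 3]
  [6] addr=0x3f blk=7 s=1: MISS | VC [11, 3, 9]
  [7] addr=0x1e blk=3 s=1: VC-HIT | VC [11, 7, 9]
  [8] addr=0x59 blk=11 s=1: VC-HIT | VC [3, 7, 9]
  [9] addr=0x4a blk=9 s=1: VC-HIT | VC [3, 7, 11]
  [10] addr=0x5f blk=11 s=1: VC-HIT | VC [3, 7, 9]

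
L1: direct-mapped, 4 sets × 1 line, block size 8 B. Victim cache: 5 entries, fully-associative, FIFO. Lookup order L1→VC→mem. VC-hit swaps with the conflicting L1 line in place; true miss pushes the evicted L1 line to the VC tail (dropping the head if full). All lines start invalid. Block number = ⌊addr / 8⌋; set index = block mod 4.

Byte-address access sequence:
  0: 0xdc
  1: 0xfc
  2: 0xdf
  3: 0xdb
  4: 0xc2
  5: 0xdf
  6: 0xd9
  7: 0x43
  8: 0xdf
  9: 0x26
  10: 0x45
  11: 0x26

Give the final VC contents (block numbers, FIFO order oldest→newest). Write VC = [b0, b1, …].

0: 0xdc (blk 27, set 3) → MISS  vc=[]
1: 0xfc (blk 31, set 3) → MISS  vc=[27]
2: 0xdf (blk 27, set 3) → VC-HIT  vc=[31]
3: 0xdb (blk 27, set 3) → L1-HIT  vc=[31]
4: 0xc2 (blk 24, set 0) → MISS  vc=[31]
5: 0xdf (blk 27, set 3) → L1-HIT  vc=[31]
6: 0xd9 (blk 27, set 3) → L1-HIT  vc=[31]
7: 0x43 (blk 8, set 0) → MISS  vc=[31, 24]
8: 0xdf (blk 27, set 3) → L1-HIT  vc=[31, 24]
9: 0x26 (blk 4, set 0) → MISS  vc=[31, 24, 8]
10: 0x45 (blk 8, set 0) → VC-HIT  vc=[31, 24, 4]
11: 0x26 (blk 4, set 0) → VC-HIT  vc=[31, 24, 8]

VC = [31, 24, 8]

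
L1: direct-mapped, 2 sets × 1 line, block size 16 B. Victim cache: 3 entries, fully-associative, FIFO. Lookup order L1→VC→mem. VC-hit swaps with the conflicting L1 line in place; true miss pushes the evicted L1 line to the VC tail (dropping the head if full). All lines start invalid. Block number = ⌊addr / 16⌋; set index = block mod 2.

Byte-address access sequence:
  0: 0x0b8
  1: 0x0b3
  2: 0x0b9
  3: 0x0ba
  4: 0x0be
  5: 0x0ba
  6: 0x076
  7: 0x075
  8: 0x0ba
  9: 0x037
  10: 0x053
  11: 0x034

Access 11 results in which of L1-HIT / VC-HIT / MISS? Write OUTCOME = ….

OUTCOME = VC-HIT

0: 0xb8 (blk 11, set 1) → MISS  vc=[]
1: 0xb3 (blk 11, set 1) → L1-HIT  vc=[]
2: 0xb9 (blk 11, set 1) → L1-HIT  vc=[]
3: 0xba (blk 11, set 1) → L1-HIT  vc=[]
4: 0xbe (blk 11, set 1) → L1-HIT  vc=[]
5: 0xba (blk 11, set 1) → L1-HIT  vc=[]
6: 0x76 (blk 7, set 1) → MISS  vc=[11]
7: 0x75 (blk 7, set 1) → L1-HIT  vc=[11]
8: 0xba (blk 11, set 1) → VC-HIT  vc=[7]
9: 0x37 (blk 3, set 1) → MISS  vc=[7, 11]
10: 0x53 (blk 5, set 1) → MISS  vc=[7, 11, 3]
11: 0x34 (blk 3, set 1) → VC-HIT  vc=[7, 11, 5]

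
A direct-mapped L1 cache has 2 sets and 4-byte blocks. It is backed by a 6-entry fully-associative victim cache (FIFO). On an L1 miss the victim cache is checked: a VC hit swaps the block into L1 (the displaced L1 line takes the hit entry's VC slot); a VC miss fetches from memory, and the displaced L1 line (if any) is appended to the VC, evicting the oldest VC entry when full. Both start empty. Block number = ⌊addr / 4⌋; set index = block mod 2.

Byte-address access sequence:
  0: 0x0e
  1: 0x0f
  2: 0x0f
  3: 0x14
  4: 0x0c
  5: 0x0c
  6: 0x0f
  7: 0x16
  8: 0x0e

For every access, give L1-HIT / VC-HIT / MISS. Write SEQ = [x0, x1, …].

SEQ = [MISS, L1-HIT, L1-HIT, MISS, VC-HIT, L1-HIT, L1-HIT, VC-HIT, VC-HIT]

  [0] addr=0xe blk=3 s=1: MISS | VC []
  [1] addr=0xf blk=3 s=1: L1-HIT | VC []
  [2] addr=0xf blk=3 s=1: L1-HIT | VC []
  [3] addr=0x14 blk=5 s=1: MISS | VC [3]
  [4] addr=0xc blk=3 s=1: VC-HIT | VC [5]
  [5] addr=0xc blk=3 s=1: L1-HIT | VC [5]
  [6] addr=0xf blk=3 s=1: L1-HIT | VC [5]
  [7] addr=0x16 blk=5 s=1: VC-HIT | VC [3]
  [8] addr=0xe blk=3 s=1: VC-HIT | VC [5]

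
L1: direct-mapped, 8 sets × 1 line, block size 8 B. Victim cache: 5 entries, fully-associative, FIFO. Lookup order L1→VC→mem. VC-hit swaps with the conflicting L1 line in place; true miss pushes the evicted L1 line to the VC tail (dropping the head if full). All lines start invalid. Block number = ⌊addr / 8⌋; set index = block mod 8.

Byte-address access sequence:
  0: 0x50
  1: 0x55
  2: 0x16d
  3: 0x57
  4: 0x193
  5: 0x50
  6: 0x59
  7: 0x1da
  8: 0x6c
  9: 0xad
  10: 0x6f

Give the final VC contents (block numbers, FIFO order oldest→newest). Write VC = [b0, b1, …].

0: 0x50 (blk 10, set 2) → MISS  vc=[]
1: 0x55 (blk 10, set 2) → L1-HIT  vc=[]
2: 0x16d (blk 45, set 5) → MISS  vc=[]
3: 0x57 (blk 10, set 2) → L1-HIT  vc=[]
4: 0x193 (blk 50, set 2) → MISS  vc=[10]
5: 0x50 (blk 10, set 2) → VC-HIT  vc=[50]
6: 0x59 (blk 11, set 3) → MISS  vc=[50]
7: 0x1da (blk 59, set 3) → MISS  vc=[50, 11]
8: 0x6c (blk 13, set 5) → MISS  vc=[50, 11, 45]
9: 0xad (blk 21, set 5) → MISS  vc=[50, 11, 45, 13]
10: 0x6f (blk 13, set 5) → VC-HIT  vc=[50, 11, 45, 21]

VC = [50, 11, 45, 21]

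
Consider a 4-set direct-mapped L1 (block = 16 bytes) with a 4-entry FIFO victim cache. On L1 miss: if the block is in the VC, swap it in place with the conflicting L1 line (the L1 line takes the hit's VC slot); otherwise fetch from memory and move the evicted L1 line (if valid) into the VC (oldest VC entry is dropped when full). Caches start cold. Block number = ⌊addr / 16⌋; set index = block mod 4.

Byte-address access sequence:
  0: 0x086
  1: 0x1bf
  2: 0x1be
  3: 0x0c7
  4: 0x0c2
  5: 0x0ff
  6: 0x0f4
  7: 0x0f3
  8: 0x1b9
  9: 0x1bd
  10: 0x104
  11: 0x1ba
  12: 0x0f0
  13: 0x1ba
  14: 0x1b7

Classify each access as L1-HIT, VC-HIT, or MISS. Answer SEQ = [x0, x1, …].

SEQ = [MISS, MISS, L1-HIT, MISS, L1-HIT, MISS, L1-HIT, L1-HIT, VC-HIT, L1-HIT, MISS, L1-HIT, VC-HIT, VC-HIT, L1-HIT]

#0 0x86→b8/s0 MISS; vc=[]
#1 0x1bf→b27/s3 MISS; vc=[]
#2 0x1be→b27/s3 L1-HIT; vc=[]
#3 0xc7→b12/s0 MISS; vc=[8]
#4 0xc2→b12/s0 L1-HIT; vc=[8]
#5 0xff→b15/s3 MISS; vc=[8,27]
#6 0xf4→b15/s3 L1-HIT; vc=[8,27]
#7 0xf3→b15/s3 L1-HIT; vc=[8,27]
#8 0x1b9→b27/s3 VC-HIT; vc=[8,15]
#9 0x1bd→b27/s3 L1-HIT; vc=[8,15]
#10 0x104→b16/s0 MISS; vc=[8,15,12]
#11 0x1ba→b27/s3 L1-HIT; vc=[8,15,12]
#12 0xf0→b15/s3 VC-HIT; vc=[8,27,12]
#13 0x1ba→b27/s3 VC-HIT; vc=[8,15,12]
#14 0x1b7→b27/s3 L1-HIT; vc=[8,15,12]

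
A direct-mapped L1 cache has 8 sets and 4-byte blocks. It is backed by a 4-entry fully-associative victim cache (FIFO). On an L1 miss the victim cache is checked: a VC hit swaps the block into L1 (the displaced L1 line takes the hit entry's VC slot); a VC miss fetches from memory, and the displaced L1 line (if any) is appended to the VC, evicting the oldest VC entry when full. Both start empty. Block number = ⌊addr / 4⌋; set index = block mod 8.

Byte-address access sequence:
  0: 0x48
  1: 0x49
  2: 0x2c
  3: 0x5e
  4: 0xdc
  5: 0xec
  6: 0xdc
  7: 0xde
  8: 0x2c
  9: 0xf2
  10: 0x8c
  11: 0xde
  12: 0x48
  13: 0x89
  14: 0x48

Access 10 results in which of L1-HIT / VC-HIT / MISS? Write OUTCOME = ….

#0 0x48→b18/s2 MISS; vc=[]
#1 0x49→b18/s2 L1-HIT; vc=[]
#2 0x2c→b11/s3 MISS; vc=[]
#3 0x5e→b23/s7 MISS; vc=[]
#4 0xdc→b55/s7 MISS; vc=[23]
#5 0xec→b59/s3 MISS; vc=[23,11]
#6 0xdc→b55/s7 L1-HIT; vc=[23,11]
#7 0xde→b55/s7 L1-HIT; vc=[23,11]
#8 0x2c→b11/s3 VC-HIT; vc=[23,59]
#9 0xf2→b60/s4 MISS; vc=[23,59]
#10 0x8c→b35/s3 MISS; vc=[23,59,11]
#11 0xde→b55/s7 L1-HIT; vc=[23,59,11]
#12 0x48→b18/s2 L1-HIT; vc=[23,59,11]
#13 0x89→b34/s2 MISS; vc=[23,59,11,18]
#14 0x48→b18/s2 VC-HIT; vc=[23,59,11,34]

OUTCOME = MISS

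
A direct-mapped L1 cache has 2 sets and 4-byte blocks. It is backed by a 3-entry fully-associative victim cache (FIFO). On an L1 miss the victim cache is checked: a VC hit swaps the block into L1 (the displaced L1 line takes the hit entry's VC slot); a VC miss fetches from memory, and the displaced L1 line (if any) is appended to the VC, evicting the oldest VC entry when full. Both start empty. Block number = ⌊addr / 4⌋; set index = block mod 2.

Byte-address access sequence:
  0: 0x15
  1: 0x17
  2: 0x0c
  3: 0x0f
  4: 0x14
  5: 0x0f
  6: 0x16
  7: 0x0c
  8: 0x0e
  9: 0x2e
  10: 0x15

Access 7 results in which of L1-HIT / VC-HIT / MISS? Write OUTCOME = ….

OUTCOME = VC-HIT

#0 0x15→b5/s1 MISS; vc=[]
#1 0x17→b5/s1 L1-HIT; vc=[]
#2 0xc→b3/s1 MISS; vc=[5]
#3 0xf→b3/s1 L1-HIT; vc=[5]
#4 0x14→b5/s1 VC-HIT; vc=[3]
#5 0xf→b3/s1 VC-HIT; vc=[5]
#6 0x16→b5/s1 VC-HIT; vc=[3]
#7 0xc→b3/s1 VC-HIT; vc=[5]
#8 0xe→b3/s1 L1-HIT; vc=[5]
#9 0x2e→b11/s1 MISS; vc=[5,3]
#10 0x15→b5/s1 VC-HIT; vc=[11,3]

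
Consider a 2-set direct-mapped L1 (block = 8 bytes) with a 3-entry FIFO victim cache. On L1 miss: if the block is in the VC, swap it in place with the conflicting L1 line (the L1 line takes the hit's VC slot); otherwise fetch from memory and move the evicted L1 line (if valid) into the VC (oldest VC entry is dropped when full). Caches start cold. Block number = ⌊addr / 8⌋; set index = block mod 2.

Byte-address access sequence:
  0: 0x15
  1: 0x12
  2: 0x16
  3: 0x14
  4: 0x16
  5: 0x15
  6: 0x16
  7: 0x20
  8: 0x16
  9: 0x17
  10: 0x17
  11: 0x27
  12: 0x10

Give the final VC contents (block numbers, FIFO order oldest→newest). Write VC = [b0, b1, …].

VC = [4]

  [0] addr=0x15 blk=2 s=0: MISS | VC []
  [1] addr=0x12 blk=2 s=0: L1-HIT | VC []
  [2] addr=0x16 blk=2 s=0: L1-HIT | VC []
  [3] addr=0x14 blk=2 s=0: L1-HIT | VC []
  [4] addr=0x16 blk=2 s=0: L1-HIT | VC []
  [5] addr=0x15 blk=2 s=0: L1-HIT | VC []
  [6] addr=0x16 blk=2 s=0: L1-HIT | VC []
  [7] addr=0x20 blk=4 s=0: MISS | VC [2]
  [8] addr=0x16 blk=2 s=0: VC-HIT | VC [4]
  [9] addr=0x17 blk=2 s=0: L1-HIT | VC [4]
  [10] addr=0x17 blk=2 s=0: L1-HIT | VC [4]
  [11] addr=0x27 blk=4 s=0: VC-HIT | VC [2]
  [12] addr=0x10 blk=2 s=0: VC-HIT | VC [4]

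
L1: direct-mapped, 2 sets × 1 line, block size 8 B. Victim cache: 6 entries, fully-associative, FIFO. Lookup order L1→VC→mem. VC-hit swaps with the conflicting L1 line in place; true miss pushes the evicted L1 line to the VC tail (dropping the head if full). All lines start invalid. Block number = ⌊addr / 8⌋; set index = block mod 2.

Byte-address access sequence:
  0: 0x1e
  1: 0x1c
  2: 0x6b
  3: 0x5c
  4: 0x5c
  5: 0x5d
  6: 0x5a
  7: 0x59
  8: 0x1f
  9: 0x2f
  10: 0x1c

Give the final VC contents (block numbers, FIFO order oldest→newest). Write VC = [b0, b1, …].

VC = [11, 13, 5]

0: 0x1e (blk 3, set 1) → MISS  vc=[]
1: 0x1c (blk 3, set 1) → L1-HIT  vc=[]
2: 0x6b (blk 13, set 1) → MISS  vc=[3]
3: 0x5c (blk 11, set 1) → MISS  vc=[3, 13]
4: 0x5c (blk 11, set 1) → L1-HIT  vc=[3, 13]
5: 0x5d (blk 11, set 1) → L1-HIT  vc=[3, 13]
6: 0x5a (blk 11, set 1) → L1-HIT  vc=[3, 13]
7: 0x59 (blk 11, set 1) → L1-HIT  vc=[3, 13]
8: 0x1f (blk 3, set 1) → VC-HIT  vc=[11, 13]
9: 0x2f (blk 5, set 1) → MISS  vc=[11, 13, 3]
10: 0x1c (blk 3, set 1) → VC-HIT  vc=[11, 13, 5]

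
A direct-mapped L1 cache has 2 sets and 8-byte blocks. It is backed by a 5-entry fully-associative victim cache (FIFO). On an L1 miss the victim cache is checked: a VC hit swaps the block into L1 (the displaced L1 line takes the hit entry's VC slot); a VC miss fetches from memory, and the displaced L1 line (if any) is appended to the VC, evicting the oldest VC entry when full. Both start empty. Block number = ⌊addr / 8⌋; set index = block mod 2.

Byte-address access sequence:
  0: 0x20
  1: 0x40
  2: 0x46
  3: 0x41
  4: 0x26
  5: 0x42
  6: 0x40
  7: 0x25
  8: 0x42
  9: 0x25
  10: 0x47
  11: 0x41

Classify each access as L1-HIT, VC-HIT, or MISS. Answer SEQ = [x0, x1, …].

0: 0x20 (blk 4, set 0) → MISS  vc=[]
1: 0x40 (blk 8, set 0) → MISS  vc=[4]
2: 0x46 (blk 8, set 0) → L1-HIT  vc=[4]
3: 0x41 (blk 8, set 0) → L1-HIT  vc=[4]
4: 0x26 (blk 4, set 0) → VC-HIT  vc=[8]
5: 0x42 (blk 8, set 0) → VC-HIT  vc=[4]
6: 0x40 (blk 8, set 0) → L1-HIT  vc=[4]
7: 0x25 (blk 4, set 0) → VC-HIT  vc=[8]
8: 0x42 (blk 8, set 0) → VC-HIT  vc=[4]
9: 0x25 (blk 4, set 0) → VC-HIT  vc=[8]
10: 0x47 (blk 8, set 0) → VC-HIT  vc=[4]
11: 0x41 (blk 8, set 0) → L1-HIT  vc=[4]

SEQ = [MISS, MISS, L1-HIT, L1-HIT, VC-HIT, VC-HIT, L1-HIT, VC-HIT, VC-HIT, VC-HIT, VC-HIT, L1-HIT]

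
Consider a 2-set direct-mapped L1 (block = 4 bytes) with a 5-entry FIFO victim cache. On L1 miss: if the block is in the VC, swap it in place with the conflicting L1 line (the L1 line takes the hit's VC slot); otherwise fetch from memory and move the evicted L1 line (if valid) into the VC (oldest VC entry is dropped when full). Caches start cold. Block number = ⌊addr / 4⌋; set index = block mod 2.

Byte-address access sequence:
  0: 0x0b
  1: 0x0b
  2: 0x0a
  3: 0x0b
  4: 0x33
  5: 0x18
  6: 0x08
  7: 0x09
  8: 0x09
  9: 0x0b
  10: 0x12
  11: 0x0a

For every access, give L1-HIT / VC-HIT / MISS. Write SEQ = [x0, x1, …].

0: 0xb (blk 2, set 0) → MISS  vc=[]
1: 0xb (blk 2, set 0) → L1-HIT  vc=[]
2: 0xa (blk 2, set 0) → L1-HIT  vc=[]
3: 0xb (blk 2, set 0) → L1-HIT  vc=[]
4: 0x33 (blk 12, set 0) → MISS  vc=[2]
5: 0x18 (blk 6, set 0) → MISS  vc=[2, 12]
6: 0x8 (blk 2, set 0) → VC-HIT  vc=[6, 12]
7: 0x9 (blk 2, set 0) → L1-HIT  vc=[6, 12]
8: 0x9 (blk 2, set 0) → L1-HIT  vc=[6, 12]
9: 0xb (blk 2, set 0) → L1-HIT  vc=[6, 12]
10: 0x12 (blk 4, set 0) → MISS  vc=[6, 12, 2]
11: 0xa (blk 2, set 0) → VC-HIT  vc=[6, 12, 4]

SEQ = [MISS, L1-HIT, L1-HIT, L1-HIT, MISS, MISS, VC-HIT, L1-HIT, L1-HIT, L1-HIT, MISS, VC-HIT]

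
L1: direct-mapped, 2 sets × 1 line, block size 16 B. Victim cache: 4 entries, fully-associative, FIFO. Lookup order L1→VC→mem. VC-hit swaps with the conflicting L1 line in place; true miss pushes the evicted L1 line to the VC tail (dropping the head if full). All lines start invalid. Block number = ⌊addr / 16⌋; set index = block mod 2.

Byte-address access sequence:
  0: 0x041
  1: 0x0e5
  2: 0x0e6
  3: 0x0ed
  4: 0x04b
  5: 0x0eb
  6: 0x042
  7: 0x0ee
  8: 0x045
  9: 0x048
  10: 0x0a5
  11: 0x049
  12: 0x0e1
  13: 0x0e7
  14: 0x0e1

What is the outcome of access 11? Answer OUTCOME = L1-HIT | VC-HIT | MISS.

0: 0x41 (blk 4, set 0) → MISS  vc=[]
1: 0xe5 (blk 14, set 0) → MISS  vc=[4]
2: 0xe6 (blk 14, set 0) → L1-HIT  vc=[4]
3: 0xed (blk 14, set 0) → L1-HIT  vc=[4]
4: 0x4b (blk 4, set 0) → VC-HIT  vc=[14]
5: 0xeb (blk 14, set 0) → VC-HIT  vc=[4]
6: 0x42 (blk 4, set 0) → VC-HIT  vc=[14]
7: 0xee (blk 14, set 0) → VC-HIT  vc=[4]
8: 0x45 (blk 4, set 0) → VC-HIT  vc=[14]
9: 0x48 (blk 4, set 0) → L1-HIT  vc=[14]
10: 0xa5 (blk 10, set 0) → MISS  vc=[14, 4]
11: 0x49 (blk 4, set 0) → VC-HIT  vc=[14, 10]
12: 0xe1 (blk 14, set 0) → VC-HIT  vc=[4, 10]
13: 0xe7 (blk 14, set 0) → L1-HIT  vc=[4, 10]
14: 0xe1 (blk 14, set 0) → L1-HIT  vc=[4, 10]

OUTCOME = VC-HIT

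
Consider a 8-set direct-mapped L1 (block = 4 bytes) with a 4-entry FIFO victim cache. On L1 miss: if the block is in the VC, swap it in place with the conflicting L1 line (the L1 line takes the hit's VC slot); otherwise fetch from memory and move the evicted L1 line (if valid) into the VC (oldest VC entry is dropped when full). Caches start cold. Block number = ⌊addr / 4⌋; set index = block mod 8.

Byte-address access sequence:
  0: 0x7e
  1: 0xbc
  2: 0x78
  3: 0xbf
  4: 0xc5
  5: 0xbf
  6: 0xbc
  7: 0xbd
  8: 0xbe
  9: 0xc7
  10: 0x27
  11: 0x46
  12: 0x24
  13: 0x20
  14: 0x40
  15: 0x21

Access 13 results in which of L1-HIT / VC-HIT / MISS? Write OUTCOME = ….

#0 0x7e→b31/s7 MISS; vc=[]
#1 0xbc→b47/s7 MISS; vc=[31]
#2 0x78→b30/s6 MISS; vc=[31]
#3 0xbf→b47/s7 L1-HIT; vc=[31]
#4 0xc5→b49/s1 MISS; vc=[31]
#5 0xbf→b47/s7 L1-HIT; vc=[31]
#6 0xbc→b47/s7 L1-HIT; vc=[31]
#7 0xbd→b47/s7 L1-HIT; vc=[31]
#8 0xbe→b47/s7 L1-HIT; vc=[31]
#9 0xc7→b49/s1 L1-HIT; vc=[31]
#10 0x27→b9/s1 MISS; vc=[31,49]
#11 0x46→b17/s1 MISS; vc=[31,49,9]
#12 0x24→b9/s1 VC-HIT; vc=[31,49,17]
#13 0x20→b8/s0 MISS; vc=[31,49,17]
#14 0x40→b16/s0 MISS; vc=[31,49,17,8]
#15 0x21→b8/s0 VC-HIT; vc=[31,49,17,16]

OUTCOME = MISS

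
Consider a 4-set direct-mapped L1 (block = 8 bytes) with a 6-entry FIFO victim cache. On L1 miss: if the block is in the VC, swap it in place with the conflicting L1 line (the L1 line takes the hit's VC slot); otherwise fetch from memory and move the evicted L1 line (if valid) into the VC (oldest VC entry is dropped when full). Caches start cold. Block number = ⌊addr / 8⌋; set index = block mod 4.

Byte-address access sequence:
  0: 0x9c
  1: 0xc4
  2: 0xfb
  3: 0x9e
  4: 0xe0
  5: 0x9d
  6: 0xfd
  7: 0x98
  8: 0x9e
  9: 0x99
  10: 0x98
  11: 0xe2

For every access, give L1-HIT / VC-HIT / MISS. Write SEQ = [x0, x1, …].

  [0] addr=0x9c blk=19 s=3: MISS | VC []
  [1] addr=0xc4 blk=24 s=0: MISS | VC []
  [2] addr=0xfb blk=31 s=3: MISS | VC [19]
  [3] addr=0x9e blk=19 s=3: VC-HIT | VC [31]
  [4] addr=0xe0 blk=28 s=0: MISS | VC [31, 24]
  [5] addr=0x9d blk=19 s=3: L1-HIT | VC [31, 24]
  [6] addr=0xfd blk=31 s=3: VC-HIT | VC [19, 24]
  [7] addr=0x98 blk=19 s=3: VC-HIT | VC [31, 24]
  [8] addr=0x9e blk=19 s=3: L1-HIT | VC [31, 24]
  [9] addr=0x99 blk=19 s=3: L1-HIT | VC [31, 24]
  [10] addr=0x98 blk=19 s=3: L1-HIT | VC [31, 24]
  [11] addr=0xe2 blk=28 s=0: L1-HIT | VC [31, 24]

SEQ = [MISS, MISS, MISS, VC-HIT, MISS, L1-HIT, VC-HIT, VC-HIT, L1-HIT, L1-HIT, L1-HIT, L1-HIT]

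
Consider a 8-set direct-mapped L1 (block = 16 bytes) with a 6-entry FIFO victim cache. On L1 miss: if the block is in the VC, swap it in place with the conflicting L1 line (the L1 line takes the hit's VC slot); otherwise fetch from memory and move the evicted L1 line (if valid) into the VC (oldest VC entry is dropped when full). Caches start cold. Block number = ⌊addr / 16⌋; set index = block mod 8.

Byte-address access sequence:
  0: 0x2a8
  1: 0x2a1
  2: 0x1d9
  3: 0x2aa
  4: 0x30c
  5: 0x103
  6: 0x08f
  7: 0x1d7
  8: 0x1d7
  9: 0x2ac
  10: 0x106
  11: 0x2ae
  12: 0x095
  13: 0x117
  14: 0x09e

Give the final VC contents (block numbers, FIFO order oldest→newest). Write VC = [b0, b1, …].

0: 0x2a8 (blk 42, set 2) → MISS  vc=[]
1: 0x2a1 (blk 42, set 2) → L1-HIT  vc=[]
2: 0x1d9 (blk 29, set 5) → MISS  vc=[]
3: 0x2aa (blk 42, set 2) → L1-HIT  vc=[]
4: 0x30c (blk 48, set 0) → MISS  vc=[]
5: 0x103 (blk 16, set 0) → MISS  vc=[48]
6: 0x8f (blk 8, set 0) → MISS  vc=[48, 16]
7: 0x1d7 (blk 29, set 5) → L1-HIT  vc=[48, 16]
8: 0x1d7 (blk 29, set 5) → L1-HIT  vc=[48, 16]
9: 0x2ac (blk 42, set 2) → L1-HIT  vc=[48, 16]
10: 0x106 (blk 16, set 0) → VC-HIT  vc=[48, 8]
11: 0x2ae (blk 42, set 2) → L1-HIT  vc=[48, 8]
12: 0x95 (blk 9, set 1) → MISS  vc=[48, 8]
13: 0x117 (blk 17, set 1) → MISS  vc=[48, 8, 9]
14: 0x9e (blk 9, set 1) → VC-HIT  vc=[48, 8, 17]

VC = [48, 8, 17]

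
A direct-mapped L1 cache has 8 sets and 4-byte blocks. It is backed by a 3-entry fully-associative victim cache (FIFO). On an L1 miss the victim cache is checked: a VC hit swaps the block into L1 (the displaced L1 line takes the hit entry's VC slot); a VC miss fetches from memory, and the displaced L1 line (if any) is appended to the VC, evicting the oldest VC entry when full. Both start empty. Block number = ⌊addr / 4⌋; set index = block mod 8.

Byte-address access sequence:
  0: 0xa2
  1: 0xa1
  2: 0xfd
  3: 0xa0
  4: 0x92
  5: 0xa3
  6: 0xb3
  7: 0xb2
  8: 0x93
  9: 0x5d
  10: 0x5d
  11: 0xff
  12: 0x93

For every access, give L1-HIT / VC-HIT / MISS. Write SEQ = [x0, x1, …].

#0 0xa2→b40/s0 MISS; vc=[]
#1 0xa1→b40/s0 L1-HIT; vc=[]
#2 0xfd→b63/s7 MISS; vc=[]
#3 0xa0→b40/s0 L1-HIT; vc=[]
#4 0x92→b36/s4 MISS; vc=[]
#5 0xa3→b40/s0 L1-HIT; vc=[]
#6 0xb3→b44/s4 MISS; vc=[36]
#7 0xb2→b44/s4 L1-HIT; vc=[36]
#8 0x93→b36/s4 VC-HIT; vc=[44]
#9 0x5d→b23/s7 MISS; vc=[44,63]
#10 0x5d→b23/s7 L1-HIT; vc=[44,63]
#11 0xff→b63/s7 VC-HIT; vc=[44,23]
#12 0x93→b36/s4 L1-HIT; vc=[44,23]

SEQ = [MISS, L1-HIT, MISS, L1-HIT, MISS, L1-HIT, MISS, L1-HIT, VC-HIT, MISS, L1-HIT, VC-HIT, L1-HIT]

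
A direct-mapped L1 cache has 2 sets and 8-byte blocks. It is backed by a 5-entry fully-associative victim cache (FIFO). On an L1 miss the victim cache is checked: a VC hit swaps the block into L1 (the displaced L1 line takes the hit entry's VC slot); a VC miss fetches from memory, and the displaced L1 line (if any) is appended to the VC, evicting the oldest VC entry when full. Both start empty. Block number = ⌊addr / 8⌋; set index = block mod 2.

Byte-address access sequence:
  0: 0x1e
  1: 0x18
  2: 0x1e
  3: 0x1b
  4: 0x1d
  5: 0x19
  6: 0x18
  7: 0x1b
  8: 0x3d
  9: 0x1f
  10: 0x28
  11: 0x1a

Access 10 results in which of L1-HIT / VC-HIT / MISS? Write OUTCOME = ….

#0 0x1e→b3/s1 MISS; vc=[]
#1 0x18→b3/s1 L1-HIT; vc=[]
#2 0x1e→b3/s1 L1-HIT; vc=[]
#3 0x1b→b3/s1 L1-HIT; vc=[]
#4 0x1d→b3/s1 L1-HIT; vc=[]
#5 0x19→b3/s1 L1-HIT; vc=[]
#6 0x18→b3/s1 L1-HIT; vc=[]
#7 0x1b→b3/s1 L1-HIT; vc=[]
#8 0x3d→b7/s1 MISS; vc=[3]
#9 0x1f→b3/s1 VC-HIT; vc=[7]
#10 0x28→b5/s1 MISS; vc=[7,3]
#11 0x1a→b3/s1 VC-HIT; vc=[7,5]

OUTCOME = MISS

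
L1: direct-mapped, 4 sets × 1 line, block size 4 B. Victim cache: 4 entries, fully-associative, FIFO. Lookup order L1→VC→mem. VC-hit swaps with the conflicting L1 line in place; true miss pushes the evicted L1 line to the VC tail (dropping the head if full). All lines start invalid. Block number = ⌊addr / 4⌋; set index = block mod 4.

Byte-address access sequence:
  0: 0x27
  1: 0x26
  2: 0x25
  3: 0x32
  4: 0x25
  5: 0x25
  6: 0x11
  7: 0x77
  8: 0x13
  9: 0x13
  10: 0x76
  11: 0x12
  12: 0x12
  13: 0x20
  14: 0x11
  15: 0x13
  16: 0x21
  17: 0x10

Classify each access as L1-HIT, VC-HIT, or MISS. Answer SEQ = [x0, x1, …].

SEQ = [MISS, L1-HIT, L1-HIT, MISS, L1-HIT, L1-HIT, MISS, MISS, L1-HIT, L1-HIT, L1-HIT, L1-HIT, L1-HIT, MISS, VC-HIT, L1-HIT, VC-HIT, VC-HIT]

0: 0x27 (blk 9, set 1) → MISS  vc=[]
1: 0x26 (blk 9, set 1) → L1-HIT  vc=[]
2: 0x25 (blk 9, set 1) → L1-HIT  vc=[]
3: 0x32 (blk 12, set 0) → MISS  vc=[]
4: 0x25 (blk 9, set 1) → L1-HIT  vc=[]
5: 0x25 (blk 9, set 1) → L1-HIT  vc=[]
6: 0x11 (blk 4, set 0) → MISS  vc=[12]
7: 0x77 (blk 29, set 1) → MISS  vc=[12, 9]
8: 0x13 (blk 4, set 0) → L1-HIT  vc=[12, 9]
9: 0x13 (blk 4, set 0) → L1-HIT  vc=[12, 9]
10: 0x76 (blk 29, set 1) → L1-HIT  vc=[12, 9]
11: 0x12 (blk 4, set 0) → L1-HIT  vc=[12, 9]
12: 0x12 (blk 4, set 0) → L1-HIT  vc=[12, 9]
13: 0x20 (blk 8, set 0) → MISS  vc=[12, 9, 4]
14: 0x11 (blk 4, set 0) → VC-HIT  vc=[12, 9, 8]
15: 0x13 (blk 4, set 0) → L1-HIT  vc=[12, 9, 8]
16: 0x21 (blk 8, set 0) → VC-HIT  vc=[12, 9, 4]
17: 0x10 (blk 4, set 0) → VC-HIT  vc=[12, 9, 8]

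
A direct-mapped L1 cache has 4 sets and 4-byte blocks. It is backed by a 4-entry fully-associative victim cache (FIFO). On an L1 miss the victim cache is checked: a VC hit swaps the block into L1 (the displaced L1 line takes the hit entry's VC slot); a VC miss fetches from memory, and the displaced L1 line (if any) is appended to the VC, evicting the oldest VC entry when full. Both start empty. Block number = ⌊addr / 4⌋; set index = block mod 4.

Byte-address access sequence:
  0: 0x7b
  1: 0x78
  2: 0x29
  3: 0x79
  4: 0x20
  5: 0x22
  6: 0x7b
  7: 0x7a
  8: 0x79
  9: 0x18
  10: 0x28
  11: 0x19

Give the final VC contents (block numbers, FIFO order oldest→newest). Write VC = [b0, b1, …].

0: 0x7b (blk 30, set 2) → MISS  vc=[]
1: 0x78 (blk 30, set 2) → L1-HIT  vc=[]
2: 0x29 (blk 10, set 2) → MISS  vc=[30]
3: 0x79 (blk 30, set 2) → VC-HIT  vc=[10]
4: 0x20 (blk 8, set 0) → MISS  vc=[10]
5: 0x22 (blk 8, set 0) → L1-HIT  vc=[10]
6: 0x7b (blk 30, set 2) → L1-HIT  vc=[10]
7: 0x7a (blk 30, set 2) → L1-HIT  vc=[10]
8: 0x79 (blk 30, set 2) → L1-HIT  vc=[10]
9: 0x18 (blk 6, set 2) → MISS  vc=[10, 30]
10: 0x28 (blk 10, set 2) → VC-HIT  vc=[6, 30]
11: 0x19 (blk 6, set 2) → VC-HIT  vc=[10, 30]

VC = [10, 30]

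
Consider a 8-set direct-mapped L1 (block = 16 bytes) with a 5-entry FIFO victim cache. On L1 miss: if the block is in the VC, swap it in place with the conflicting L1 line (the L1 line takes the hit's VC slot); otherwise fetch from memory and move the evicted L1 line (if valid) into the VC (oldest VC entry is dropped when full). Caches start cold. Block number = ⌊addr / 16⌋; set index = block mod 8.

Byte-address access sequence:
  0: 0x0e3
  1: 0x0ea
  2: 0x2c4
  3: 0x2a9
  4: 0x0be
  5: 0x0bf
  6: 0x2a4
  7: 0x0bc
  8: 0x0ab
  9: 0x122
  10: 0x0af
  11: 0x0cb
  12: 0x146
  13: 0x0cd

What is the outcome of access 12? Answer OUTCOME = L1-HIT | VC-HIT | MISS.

OUTCOME = MISS

#0 0xe3→b14/s6 MISS; vc=[]
#1 0xea→b14/s6 L1-HIT; vc=[]
#2 0x2c4→b44/s4 MISS; vc=[]
#3 0x2a9→b42/s2 MISS; vc=[]
#4 0xbe→b11/s3 MISS; vc=[]
#5 0xbf→b11/s3 L1-HIT; vc=[]
#6 0x2a4→b42/s2 L1-HIT; vc=[]
#7 0xbc→b11/s3 L1-HIT; vc=[]
#8 0xab→b10/s2 MISS; vc=[42]
#9 0x122→b18/s2 MISS; vc=[42,10]
#10 0xaf→b10/s2 VC-HIT; vc=[42,18]
#11 0xcb→b12/s4 MISS; vc=[42,18,44]
#12 0x146→b20/s4 MISS; vc=[42,18,44,12]
#13 0xcd→b12/s4 VC-HIT; vc=[42,18,44,20]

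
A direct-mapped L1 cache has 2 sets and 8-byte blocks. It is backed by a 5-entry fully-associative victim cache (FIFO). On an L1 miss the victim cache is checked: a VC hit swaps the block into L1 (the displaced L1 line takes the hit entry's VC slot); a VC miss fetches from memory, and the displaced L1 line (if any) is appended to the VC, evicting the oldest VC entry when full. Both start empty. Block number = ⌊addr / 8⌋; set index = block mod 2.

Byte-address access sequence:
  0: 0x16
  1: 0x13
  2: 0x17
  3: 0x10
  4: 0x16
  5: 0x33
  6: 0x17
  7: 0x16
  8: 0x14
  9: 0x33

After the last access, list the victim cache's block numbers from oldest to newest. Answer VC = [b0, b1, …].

  [0] addr=0x16 blk=2 s=0: MISS | VC []
  [1] addr=0x13 blk=2 s=0: L1-HIT | VC []
  [2] addr=0x17 blk=2 s=0: L1-HIT | VC []
  [3] addr=0x10 blk=2 s=0: L1-HIT | VC []
  [4] addr=0x16 blk=2 s=0: L1-HIT | VC []
  [5] addr=0x33 blk=6 s=0: MISS | VC [2]
  [6] addr=0x17 blk=2 s=0: VC-HIT | VC [6]
  [7] addr=0x16 blk=2 s=0: L1-HIT | VC [6]
  [8] addr=0x14 blk=2 s=0: L1-HIT | VC [6]
  [9] addr=0x33 blk=6 s=0: VC-HIT | VC [2]

VC = [2]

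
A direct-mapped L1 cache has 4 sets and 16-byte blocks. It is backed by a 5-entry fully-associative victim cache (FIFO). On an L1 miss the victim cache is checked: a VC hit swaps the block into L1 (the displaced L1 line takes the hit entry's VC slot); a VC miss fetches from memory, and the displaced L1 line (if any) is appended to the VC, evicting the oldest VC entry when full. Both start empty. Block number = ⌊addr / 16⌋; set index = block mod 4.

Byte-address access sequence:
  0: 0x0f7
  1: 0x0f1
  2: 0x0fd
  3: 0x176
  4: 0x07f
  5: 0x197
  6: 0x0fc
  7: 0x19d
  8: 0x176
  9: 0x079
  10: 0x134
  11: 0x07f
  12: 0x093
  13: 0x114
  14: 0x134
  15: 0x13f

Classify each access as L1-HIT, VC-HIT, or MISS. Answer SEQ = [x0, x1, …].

SEQ = [MISS, L1-HIT, L1-HIT, MISS, MISS, MISS, VC-HIT, L1-HIT, VC-HIT, VC-HIT, MISS, VC-HIT, MISS, MISS, VC-HIT, L1-HIT]

  [0] addr=0xf7 blk=15 s=3: MISS | VC []
  [1] addr=0xf1 blk=15 s=3: L1-HIT | VC []
  [2] addr=0xfd blk=15 s=3: L1-HIT | VC []
  [3] addr=0x176 blk=23 s=3: MISS | VC [15]
  [4] addr=0x7f blk=7 s=3: MISS | VC [15, 23]
  [5] addr=0x197 blk=25 s=1: MISS | VC [15, 23]
  [6] addr=0xfc blk=15 s=3: VC-HIT | VC [7, 23]
  [7] addr=0x19d blk=25 s=1: L1-HIT | VC [7, 23]
  [8] addr=0x176 blk=23 s=3: VC-HIT | VC [7, 15]
  [9] addr=0x79 blk=7 s=3: VC-HIT | VC [23, 15]
  [10] addr=0x134 blk=19 s=3: MISS | VC [23, 15, 7]
  [11] addr=0x7f blk=7 s=3: VC-HIT | VC [23, 15, 19]
  [12] addr=0x93 blk=9 s=1: MISS | VC [23, 15, 19, 25]
  [13] addr=0x114 blk=17 s=1: MISS | VC [23, 15, 19, 25, 9]
  [14] addr=0x134 blk=19 s=3: VC-HIT | VC [23, 15, 7, 25, 9]
  [15] addr=0x13f blk=19 s=3: L1-HIT | VC [23, 15, 7, 25, 9]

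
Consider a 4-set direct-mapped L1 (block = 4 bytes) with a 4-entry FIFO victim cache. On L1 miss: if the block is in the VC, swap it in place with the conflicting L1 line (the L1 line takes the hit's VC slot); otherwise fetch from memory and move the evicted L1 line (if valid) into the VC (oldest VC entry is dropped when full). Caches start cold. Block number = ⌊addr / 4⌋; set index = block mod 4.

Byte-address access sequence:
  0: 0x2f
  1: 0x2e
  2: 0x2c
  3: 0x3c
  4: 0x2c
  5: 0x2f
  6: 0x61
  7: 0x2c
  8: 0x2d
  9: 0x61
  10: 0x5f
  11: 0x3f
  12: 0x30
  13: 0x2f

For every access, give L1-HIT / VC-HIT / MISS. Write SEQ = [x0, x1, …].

SEQ = [MISS, L1-HIT, L1-HIT, MISS, VC-HIT, L1-HIT, MISS, L1-HIT, L1-HIT, L1-HIT, MISS, VC-HIT, MISS, VC-HIT]

#0 0x2f→b11/s3 MISS; vc=[]
#1 0x2e→b11/s3 L1-HIT; vc=[]
#2 0x2c→b11/s3 L1-HIT; vc=[]
#3 0x3c→b15/s3 MISS; vc=[11]
#4 0x2c→b11/s3 VC-HIT; vc=[15]
#5 0x2f→b11/s3 L1-HIT; vc=[15]
#6 0x61→b24/s0 MISS; vc=[15]
#7 0x2c→b11/s3 L1-HIT; vc=[15]
#8 0x2d→b11/s3 L1-HIT; vc=[15]
#9 0x61→b24/s0 L1-HIT; vc=[15]
#10 0x5f→b23/s3 MISS; vc=[15,11]
#11 0x3f→b15/s3 VC-HIT; vc=[23,11]
#12 0x30→b12/s0 MISS; vc=[23,11,24]
#13 0x2f→b11/s3 VC-HIT; vc=[23,15,24]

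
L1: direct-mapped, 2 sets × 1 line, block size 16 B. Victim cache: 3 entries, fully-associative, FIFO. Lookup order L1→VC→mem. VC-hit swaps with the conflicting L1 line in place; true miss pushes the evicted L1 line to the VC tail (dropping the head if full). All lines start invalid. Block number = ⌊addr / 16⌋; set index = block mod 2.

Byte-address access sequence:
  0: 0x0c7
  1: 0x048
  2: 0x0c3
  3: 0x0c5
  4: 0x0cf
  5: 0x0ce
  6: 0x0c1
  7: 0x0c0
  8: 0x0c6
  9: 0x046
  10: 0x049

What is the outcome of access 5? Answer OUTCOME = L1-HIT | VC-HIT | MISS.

OUTCOME = L1-HIT

0: 0xc7 (blk 12, set 0) → MISS  vc=[]
1: 0x48 (blk 4, set 0) → MISS  vc=[12]
2: 0xc3 (blk 12, set 0) → VC-HIT  vc=[4]
3: 0xc5 (blk 12, set 0) → L1-HIT  vc=[4]
4: 0xcf (blk 12, set 0) → L1-HIT  vc=[4]
5: 0xce (blk 12, set 0) → L1-HIT  vc=[4]
6: 0xc1 (blk 12, set 0) → L1-HIT  vc=[4]
7: 0xc0 (blk 12, set 0) → L1-HIT  vc=[4]
8: 0xc6 (blk 12, set 0) → L1-HIT  vc=[4]
9: 0x46 (blk 4, set 0) → VC-HIT  vc=[12]
10: 0x49 (blk 4, set 0) → L1-HIT  vc=[12]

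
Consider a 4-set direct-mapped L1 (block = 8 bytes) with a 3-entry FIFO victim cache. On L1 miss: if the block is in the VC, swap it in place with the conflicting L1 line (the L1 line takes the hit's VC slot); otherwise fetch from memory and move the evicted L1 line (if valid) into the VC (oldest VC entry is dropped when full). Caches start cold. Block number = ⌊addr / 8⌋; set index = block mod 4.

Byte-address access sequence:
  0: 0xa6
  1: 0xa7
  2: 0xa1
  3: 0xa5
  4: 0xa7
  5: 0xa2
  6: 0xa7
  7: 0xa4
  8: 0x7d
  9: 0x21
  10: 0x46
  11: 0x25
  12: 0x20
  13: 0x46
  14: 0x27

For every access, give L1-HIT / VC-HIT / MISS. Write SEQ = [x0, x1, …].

SEQ = [MISS, L1-HIT, L1-HIT, L1-HIT, L1-HIT, L1-HIT, L1-HIT, L1-HIT, MISS, MISS, MISS, VC-HIT, L1-HIT, VC-HIT, VC-HIT]

  [0] addr=0xa6 blk=20 s=0: MISS | VC []
  [1] addr=0xa7 blk=20 s=0: L1-HIT | VC []
  [2] addr=0xa1 blk=20 s=0: L1-HIT | VC []
  [3] addr=0xa5 blk=20 s=0: L1-HIT | VC []
  [4] addr=0xa7 blk=20 s=0: L1-HIT | VC []
  [5] addr=0xa2 blk=20 s=0: L1-HIT | VC []
  [6] addr=0xa7 blk=20 s=0: L1-HIT | VC []
  [7] addr=0xa4 blk=20 s=0: L1-HIT | VC []
  [8] addr=0x7d blk=15 s=3: MISS | VC []
  [9] addr=0x21 blk=4 s=0: MISS | VC [20]
  [10] addr=0x46 blk=8 s=0: MISS | VC [20, 4]
  [11] addr=0x25 blk=4 s=0: VC-HIT | VC [20, 8]
  [12] addr=0x20 blk=4 s=0: L1-HIT | VC [20, 8]
  [13] addr=0x46 blk=8 s=0: VC-HIT | VC [20, 4]
  [14] addr=0x27 blk=4 s=0: VC-HIT | VC [20, 8]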